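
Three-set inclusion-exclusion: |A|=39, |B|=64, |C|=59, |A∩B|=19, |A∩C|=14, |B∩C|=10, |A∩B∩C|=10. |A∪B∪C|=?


|A∪B∪C| = |A|+|B|+|C| - |A∩B|-|A∩C|-|B∩C| + |A∩B∩C|
= 39+64+59 - 19-14-10 + 10
= 162 - 43 + 10
= 129

|A ∪ B ∪ C| = 129


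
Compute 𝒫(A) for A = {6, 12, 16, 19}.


|A| = 4, so |P(A)| = 2^4 = 16
Enumerate subsets by cardinality (0 to 4):
∅, {6}, {12}, {16}, {19}, {6, 12}, {6, 16}, {6, 19}, {12, 16}, {12, 19}, {16, 19}, {6, 12, 16}, {6, 12, 19}, {6, 16, 19}, {12, 16, 19}, {6, 12, 16, 19}

P(A) has 16 subsets: ∅, {6}, {12}, {16}, {19}, {6, 12}, {6, 16}, {6, 19}, {12, 16}, {12, 19}, {16, 19}, {6, 12, 16}, {6, 12, 19}, {6, 16, 19}, {12, 16, 19}, {6, 12, 16, 19}


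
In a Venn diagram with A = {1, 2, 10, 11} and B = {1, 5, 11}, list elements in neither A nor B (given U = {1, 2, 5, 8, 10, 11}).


A = {1, 2, 10, 11}
B = {1, 5, 11}
Region: in neither A nor B (given U = {1, 2, 5, 8, 10, 11})
Elements: {8}

Elements in neither A nor B (given U = {1, 2, 5, 8, 10, 11}): {8}


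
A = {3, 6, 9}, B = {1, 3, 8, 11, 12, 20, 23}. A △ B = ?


A △ B = (A \ B) ∪ (B \ A) = elements in exactly one of A or B
A \ B = {6, 9}
B \ A = {1, 8, 11, 12, 20, 23}
A △ B = {1, 6, 8, 9, 11, 12, 20, 23}

A △ B = {1, 6, 8, 9, 11, 12, 20, 23}


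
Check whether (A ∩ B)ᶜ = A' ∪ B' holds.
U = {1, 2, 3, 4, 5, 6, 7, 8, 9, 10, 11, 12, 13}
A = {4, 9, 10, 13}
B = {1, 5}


LHS: A ∩ B = ∅
(A ∩ B)' = U \ (A ∩ B) = {1, 2, 3, 4, 5, 6, 7, 8, 9, 10, 11, 12, 13}
A' = {1, 2, 3, 5, 6, 7, 8, 11, 12}, B' = {2, 3, 4, 6, 7, 8, 9, 10, 11, 12, 13}
Claimed RHS: A' ∪ B' = {1, 2, 3, 4, 5, 6, 7, 8, 9, 10, 11, 12, 13}
Identity is VALID: LHS = RHS = {1, 2, 3, 4, 5, 6, 7, 8, 9, 10, 11, 12, 13} ✓

Identity is valid. (A ∩ B)' = A' ∪ B' = {1, 2, 3, 4, 5, 6, 7, 8, 9, 10, 11, 12, 13}


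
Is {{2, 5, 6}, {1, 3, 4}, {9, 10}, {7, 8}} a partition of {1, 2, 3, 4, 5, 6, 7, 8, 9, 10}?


A partition requires: (1) non-empty parts, (2) pairwise disjoint, (3) union = U
Parts: {2, 5, 6}, {1, 3, 4}, {9, 10}, {7, 8}
Union of parts: {1, 2, 3, 4, 5, 6, 7, 8, 9, 10}
U = {1, 2, 3, 4, 5, 6, 7, 8, 9, 10}
All non-empty? True
Pairwise disjoint? True
Covers U? True

Yes, valid partition


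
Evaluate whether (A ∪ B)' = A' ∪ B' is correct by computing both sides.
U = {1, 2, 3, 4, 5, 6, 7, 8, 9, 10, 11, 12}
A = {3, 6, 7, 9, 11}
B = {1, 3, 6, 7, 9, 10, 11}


LHS: A ∪ B = {1, 3, 6, 7, 9, 10, 11}
(A ∪ B)' = U \ (A ∪ B) = {2, 4, 5, 8, 12}
A' = {1, 2, 4, 5, 8, 10, 12}, B' = {2, 4, 5, 8, 12}
Claimed RHS: A' ∪ B' = {1, 2, 4, 5, 8, 10, 12}
Identity is INVALID: LHS = {2, 4, 5, 8, 12} but the RHS claimed here equals {1, 2, 4, 5, 8, 10, 12}. The correct form is (A ∪ B)' = A' ∩ B'.

Identity is invalid: (A ∪ B)' = {2, 4, 5, 8, 12} but A' ∪ B' = {1, 2, 4, 5, 8, 10, 12}. The correct De Morgan law is (A ∪ B)' = A' ∩ B'.


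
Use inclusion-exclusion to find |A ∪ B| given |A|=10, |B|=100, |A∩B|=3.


|A ∪ B| = |A| + |B| - |A ∩ B|
= 10 + 100 - 3
= 107

|A ∪ B| = 107


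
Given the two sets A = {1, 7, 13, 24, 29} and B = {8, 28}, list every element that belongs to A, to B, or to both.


A ∪ B = all elements in A or B (or both)
A = {1, 7, 13, 24, 29}
B = {8, 28}
A ∪ B = {1, 7, 8, 13, 24, 28, 29}

A ∪ B = {1, 7, 8, 13, 24, 28, 29}


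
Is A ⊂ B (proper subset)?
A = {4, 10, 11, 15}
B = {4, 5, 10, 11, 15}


A ⊂ B requires: A ⊆ B AND A ≠ B.
A ⊆ B? Yes
A = B? No
A ⊂ B: Yes (A is a proper subset of B)

Yes, A ⊂ B


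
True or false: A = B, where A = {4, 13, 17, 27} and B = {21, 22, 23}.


Two sets are equal iff they have exactly the same elements.
A = {4, 13, 17, 27}
B = {21, 22, 23}
Differences: {4, 13, 17, 21, 22, 23, 27}
A ≠ B

No, A ≠ B


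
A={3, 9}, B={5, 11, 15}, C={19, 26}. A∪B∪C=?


A ∪ B = {3, 5, 9, 11, 15}
(A ∪ B) ∪ C = {3, 5, 9, 11, 15, 19, 26}

A ∪ B ∪ C = {3, 5, 9, 11, 15, 19, 26}


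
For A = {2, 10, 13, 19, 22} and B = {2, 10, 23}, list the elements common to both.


A ∩ B = elements in both A and B
A = {2, 10, 13, 19, 22}
B = {2, 10, 23}
A ∩ B = {2, 10}

A ∩ B = {2, 10}


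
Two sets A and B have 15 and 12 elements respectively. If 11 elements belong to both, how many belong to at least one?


|A ∪ B| = |A| + |B| - |A ∩ B|
= 15 + 12 - 11
= 16

|A ∪ B| = 16


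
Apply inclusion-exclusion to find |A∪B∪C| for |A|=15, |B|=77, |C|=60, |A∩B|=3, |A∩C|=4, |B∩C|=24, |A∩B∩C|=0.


|A∪B∪C| = |A|+|B|+|C| - |A∩B|-|A∩C|-|B∩C| + |A∩B∩C|
= 15+77+60 - 3-4-24 + 0
= 152 - 31 + 0
= 121

|A ∪ B ∪ C| = 121


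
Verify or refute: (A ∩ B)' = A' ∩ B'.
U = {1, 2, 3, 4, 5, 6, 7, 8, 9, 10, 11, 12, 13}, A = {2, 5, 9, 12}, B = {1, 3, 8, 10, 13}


LHS: A ∩ B = ∅
(A ∩ B)' = U \ (A ∩ B) = {1, 2, 3, 4, 5, 6, 7, 8, 9, 10, 11, 12, 13}
A' = {1, 3, 4, 6, 7, 8, 10, 11, 13}, B' = {2, 4, 5, 6, 7, 9, 11, 12}
Claimed RHS: A' ∩ B' = {4, 6, 7, 11}
Identity is INVALID: LHS = {1, 2, 3, 4, 5, 6, 7, 8, 9, 10, 11, 12, 13} but the RHS claimed here equals {4, 6, 7, 11}. The correct form is (A ∩ B)' = A' ∪ B'.

Identity is invalid: (A ∩ B)' = {1, 2, 3, 4, 5, 6, 7, 8, 9, 10, 11, 12, 13} but A' ∩ B' = {4, 6, 7, 11}. The correct De Morgan law is (A ∩ B)' = A' ∪ B'.


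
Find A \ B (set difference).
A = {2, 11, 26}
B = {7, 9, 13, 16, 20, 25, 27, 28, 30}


A \ B = elements in A but not in B
A = {2, 11, 26}
B = {7, 9, 13, 16, 20, 25, 27, 28, 30}
Remove from A any elements in B
A \ B = {2, 11, 26}

A \ B = {2, 11, 26}


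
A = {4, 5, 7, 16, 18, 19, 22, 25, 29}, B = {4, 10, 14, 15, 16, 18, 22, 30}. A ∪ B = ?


A ∪ B = all elements in A or B (or both)
A = {4, 5, 7, 16, 18, 19, 22, 25, 29}
B = {4, 10, 14, 15, 16, 18, 22, 30}
A ∪ B = {4, 5, 7, 10, 14, 15, 16, 18, 19, 22, 25, 29, 30}

A ∪ B = {4, 5, 7, 10, 14, 15, 16, 18, 19, 22, 25, 29, 30}


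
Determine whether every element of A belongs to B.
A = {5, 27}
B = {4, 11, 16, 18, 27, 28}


A ⊆ B means every element of A is in B.
Elements in A not in B: {5}
So A ⊄ B.

No, A ⊄ B


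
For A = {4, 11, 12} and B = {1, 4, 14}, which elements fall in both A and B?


A = {4, 11, 12}
B = {1, 4, 14}
Region: in both A and B
Elements: {4}

Elements in both A and B: {4}


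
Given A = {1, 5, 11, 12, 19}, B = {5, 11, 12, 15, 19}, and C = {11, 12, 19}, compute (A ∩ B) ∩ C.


A ∩ B = {5, 11, 12, 19}
(A ∩ B) ∩ C = {11, 12, 19}

A ∩ B ∩ C = {11, 12, 19}


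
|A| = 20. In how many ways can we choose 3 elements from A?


C(n,k) = n! / (k!(n-k)!)
C(20,3) = 20! / (3!17!)
= 1140

C(20,3) = 1140


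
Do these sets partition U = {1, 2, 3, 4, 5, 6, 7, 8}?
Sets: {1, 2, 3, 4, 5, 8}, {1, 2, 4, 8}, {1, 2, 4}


A partition requires: (1) non-empty parts, (2) pairwise disjoint, (3) union = U
Parts: {1, 2, 3, 4, 5, 8}, {1, 2, 4, 8}, {1, 2, 4}
Union of parts: {1, 2, 3, 4, 5, 8}
U = {1, 2, 3, 4, 5, 6, 7, 8}
All non-empty? True
Pairwise disjoint? False
Covers U? False

No, not a valid partition


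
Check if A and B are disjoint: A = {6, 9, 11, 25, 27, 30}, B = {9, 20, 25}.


Disjoint means A ∩ B = ∅.
A ∩ B = {9, 25}
A ∩ B ≠ ∅, so A and B are NOT disjoint.

No, A and B are not disjoint (A ∩ B = {9, 25})


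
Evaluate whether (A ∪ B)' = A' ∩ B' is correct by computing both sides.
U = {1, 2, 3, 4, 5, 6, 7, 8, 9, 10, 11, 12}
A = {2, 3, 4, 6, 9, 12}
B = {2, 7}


LHS: A ∪ B = {2, 3, 4, 6, 7, 9, 12}
(A ∪ B)' = U \ (A ∪ B) = {1, 5, 8, 10, 11}
A' = {1, 5, 7, 8, 10, 11}, B' = {1, 3, 4, 5, 6, 8, 9, 10, 11, 12}
Claimed RHS: A' ∩ B' = {1, 5, 8, 10, 11}
Identity is VALID: LHS = RHS = {1, 5, 8, 10, 11} ✓

Identity is valid. (A ∪ B)' = A' ∩ B' = {1, 5, 8, 10, 11}


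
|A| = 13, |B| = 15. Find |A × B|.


|A × B| = |A| × |B|
= 13 × 15
= 195

|A × B| = 195


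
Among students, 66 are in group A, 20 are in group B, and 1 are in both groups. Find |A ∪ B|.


|A ∪ B| = |A| + |B| - |A ∩ B|
= 66 + 20 - 1
= 85

|A ∪ B| = 85


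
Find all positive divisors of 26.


Checking each candidate:
Condition: positive divisors of 26
Result = {1, 2, 13, 26}

{1, 2, 13, 26}


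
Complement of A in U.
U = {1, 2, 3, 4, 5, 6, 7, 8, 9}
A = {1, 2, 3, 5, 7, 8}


Aᶜ = U \ A = elements in U but not in A
U = {1, 2, 3, 4, 5, 6, 7, 8, 9}
A = {1, 2, 3, 5, 7, 8}
Aᶜ = {4, 6, 9}

Aᶜ = {4, 6, 9}


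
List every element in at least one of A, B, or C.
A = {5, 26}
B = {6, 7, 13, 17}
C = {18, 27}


A ∪ B = {5, 6, 7, 13, 17, 26}
(A ∪ B) ∪ C = {5, 6, 7, 13, 17, 18, 26, 27}

A ∪ B ∪ C = {5, 6, 7, 13, 17, 18, 26, 27}


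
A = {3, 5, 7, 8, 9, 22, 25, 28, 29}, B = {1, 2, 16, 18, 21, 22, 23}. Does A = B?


Two sets are equal iff they have exactly the same elements.
A = {3, 5, 7, 8, 9, 22, 25, 28, 29}
B = {1, 2, 16, 18, 21, 22, 23}
Differences: {1, 2, 3, 5, 7, 8, 9, 16, 18, 21, 23, 25, 28, 29}
A ≠ B

No, A ≠ B


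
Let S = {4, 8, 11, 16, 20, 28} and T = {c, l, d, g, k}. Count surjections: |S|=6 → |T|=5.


n = |S| = 6, k = |T| = 5. Surjections via inclusion-exclusion:
S(n,k) = Σ(-1)^i × C(k,i) × (k-i)^n, i=0 to k
i=0: (-1)^0×C(5,0)×5^6 = 15625
i=1: (-1)^1×C(5,1)×4^6 = -20480
i=2: (-1)^2×C(5,2)×3^6 = 7290
i=3: (-1)^3×C(5,3)×2^6 = -640
i=4: (-1)^4×C(5,4)×1^6 = 5
i=5: (-1)^5×C(5,5)×0^6 = 0
Total = 1800

Number of surjections = 1800


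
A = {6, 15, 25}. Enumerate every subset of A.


|A| = 3, so |P(A)| = 2^3 = 8
Enumerate subsets by cardinality (0 to 3):
∅, {6}, {15}, {25}, {6, 15}, {6, 25}, {15, 25}, {6, 15, 25}

P(A) has 8 subsets: ∅, {6}, {15}, {25}, {6, 15}, {6, 25}, {15, 25}, {6, 15, 25}


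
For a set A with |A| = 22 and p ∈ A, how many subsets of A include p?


Subsets of A containing p correspond to subsets of A \ {p}, which has 21 elements.
Count = 2^(n-1) = 2^21
= 2097152

Number of subsets containing p = 2097152


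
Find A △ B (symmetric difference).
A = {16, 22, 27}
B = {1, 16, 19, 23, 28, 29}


A △ B = (A \ B) ∪ (B \ A) = elements in exactly one of A or B
A \ B = {22, 27}
B \ A = {1, 19, 23, 28, 29}
A △ B = {1, 19, 22, 23, 27, 28, 29}

A △ B = {1, 19, 22, 23, 27, 28, 29}


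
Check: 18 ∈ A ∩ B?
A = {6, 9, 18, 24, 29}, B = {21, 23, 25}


A = {6, 9, 18, 24, 29}, B = {21, 23, 25}
A ∩ B = elements in both A and B
A ∩ B = ∅
Checking if 18 ∈ A ∩ B
18 is not in A ∩ B → False

18 ∉ A ∩ B


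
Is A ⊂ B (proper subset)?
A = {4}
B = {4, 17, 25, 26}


A ⊂ B requires: A ⊆ B AND A ≠ B.
A ⊆ B? Yes
A = B? No
A ⊂ B: Yes (A is a proper subset of B)

Yes, A ⊂ B


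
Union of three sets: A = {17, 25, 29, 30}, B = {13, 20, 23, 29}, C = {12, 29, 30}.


A ∪ B = {13, 17, 20, 23, 25, 29, 30}
(A ∪ B) ∪ C = {12, 13, 17, 20, 23, 25, 29, 30}

A ∪ B ∪ C = {12, 13, 17, 20, 23, 25, 29, 30}


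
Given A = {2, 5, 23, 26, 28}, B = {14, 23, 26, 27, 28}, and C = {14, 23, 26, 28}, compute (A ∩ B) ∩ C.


A ∩ B = {23, 26, 28}
(A ∩ B) ∩ C = {23, 26, 28}

A ∩ B ∩ C = {23, 26, 28}


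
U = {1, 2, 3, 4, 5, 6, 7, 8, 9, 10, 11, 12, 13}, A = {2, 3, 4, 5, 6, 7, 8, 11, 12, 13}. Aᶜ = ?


Aᶜ = U \ A = elements in U but not in A
U = {1, 2, 3, 4, 5, 6, 7, 8, 9, 10, 11, 12, 13}
A = {2, 3, 4, 5, 6, 7, 8, 11, 12, 13}
Aᶜ = {1, 9, 10}

Aᶜ = {1, 9, 10}


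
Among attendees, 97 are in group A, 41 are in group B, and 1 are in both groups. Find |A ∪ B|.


|A ∪ B| = |A| + |B| - |A ∩ B|
= 97 + 41 - 1
= 137

|A ∪ B| = 137


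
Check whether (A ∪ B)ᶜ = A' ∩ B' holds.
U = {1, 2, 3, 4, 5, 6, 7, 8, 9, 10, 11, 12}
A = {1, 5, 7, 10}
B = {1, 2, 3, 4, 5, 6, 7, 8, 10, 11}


LHS: A ∪ B = {1, 2, 3, 4, 5, 6, 7, 8, 10, 11}
(A ∪ B)' = U \ (A ∪ B) = {9, 12}
A' = {2, 3, 4, 6, 8, 9, 11, 12}, B' = {9, 12}
Claimed RHS: A' ∩ B' = {9, 12}
Identity is VALID: LHS = RHS = {9, 12} ✓

Identity is valid. (A ∪ B)' = A' ∩ B' = {9, 12}


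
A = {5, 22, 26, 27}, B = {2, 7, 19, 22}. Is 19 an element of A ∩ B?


A = {5, 22, 26, 27}, B = {2, 7, 19, 22}
A ∩ B = elements in both A and B
A ∩ B = {22}
Checking if 19 ∈ A ∩ B
19 is not in A ∩ B → False

19 ∉ A ∩ B


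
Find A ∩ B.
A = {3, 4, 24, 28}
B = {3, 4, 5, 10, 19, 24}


A ∩ B = elements in both A and B
A = {3, 4, 24, 28}
B = {3, 4, 5, 10, 19, 24}
A ∩ B = {3, 4, 24}

A ∩ B = {3, 4, 24}


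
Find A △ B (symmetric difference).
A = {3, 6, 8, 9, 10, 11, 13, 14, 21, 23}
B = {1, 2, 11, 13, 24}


A △ B = (A \ B) ∪ (B \ A) = elements in exactly one of A or B
A \ B = {3, 6, 8, 9, 10, 14, 21, 23}
B \ A = {1, 2, 24}
A △ B = {1, 2, 3, 6, 8, 9, 10, 14, 21, 23, 24}

A △ B = {1, 2, 3, 6, 8, 9, 10, 14, 21, 23, 24}


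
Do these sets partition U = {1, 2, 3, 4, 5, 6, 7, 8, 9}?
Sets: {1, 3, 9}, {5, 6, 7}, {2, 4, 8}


A partition requires: (1) non-empty parts, (2) pairwise disjoint, (3) union = U
Parts: {1, 3, 9}, {5, 6, 7}, {2, 4, 8}
Union of parts: {1, 2, 3, 4, 5, 6, 7, 8, 9}
U = {1, 2, 3, 4, 5, 6, 7, 8, 9}
All non-empty? True
Pairwise disjoint? True
Covers U? True

Yes, valid partition


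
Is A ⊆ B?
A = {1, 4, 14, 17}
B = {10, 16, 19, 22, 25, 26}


A ⊆ B means every element of A is in B.
Elements in A not in B: {1, 4, 14, 17}
So A ⊄ B.

No, A ⊄ B


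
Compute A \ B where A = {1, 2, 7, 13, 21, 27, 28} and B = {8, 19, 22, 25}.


A \ B = elements in A but not in B
A = {1, 2, 7, 13, 21, 27, 28}
B = {8, 19, 22, 25}
Remove from A any elements in B
A \ B = {1, 2, 7, 13, 21, 27, 28}

A \ B = {1, 2, 7, 13, 21, 27, 28}


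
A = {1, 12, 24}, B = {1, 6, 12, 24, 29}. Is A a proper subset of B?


A ⊂ B requires: A ⊆ B AND A ≠ B.
A ⊆ B? Yes
A = B? No
A ⊂ B: Yes (A is a proper subset of B)

Yes, A ⊂ B


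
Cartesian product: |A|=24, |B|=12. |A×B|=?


|A × B| = |A| × |B|
= 24 × 12
= 288

|A × B| = 288


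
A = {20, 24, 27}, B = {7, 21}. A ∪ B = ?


A ∪ B = all elements in A or B (or both)
A = {20, 24, 27}
B = {7, 21}
A ∪ B = {7, 20, 21, 24, 27}

A ∪ B = {7, 20, 21, 24, 27}


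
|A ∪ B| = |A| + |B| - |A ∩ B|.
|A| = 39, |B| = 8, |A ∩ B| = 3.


|A ∪ B| = |A| + |B| - |A ∩ B|
= 39 + 8 - 3
= 44

|A ∪ B| = 44


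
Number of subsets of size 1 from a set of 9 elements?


C(n,k) = n! / (k!(n-k)!)
C(9,1) = 9! / (1!8!)
= 9

C(9,1) = 9


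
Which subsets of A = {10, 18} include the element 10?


A subset of A contains 10 iff the remaining 1 elements form any subset of A \ {10}.
Count: 2^(n-1) = 2^1 = 2
Subsets containing 10: {10}, {10, 18}

Subsets containing 10 (2 total): {10}, {10, 18}


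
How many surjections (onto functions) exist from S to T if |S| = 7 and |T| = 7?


n = |S| = 7, k = |T| = 7. Surjections via inclusion-exclusion:
S(n,k) = Σ(-1)^i × C(k,i) × (k-i)^n, i=0 to k
i=0: (-1)^0×C(7,0)×7^7 = 823543
i=1: (-1)^1×C(7,1)×6^7 = -1959552
i=2: (-1)^2×C(7,2)×5^7 = 1640625
i=3: (-1)^3×C(7,3)×4^7 = -573440
i=4: (-1)^4×C(7,4)×3^7 = 76545
i=5: (-1)^5×C(7,5)×2^7 = -2688
i=6: (-1)^6×C(7,6)×1^7 = 7
i=7: (-1)^7×C(7,7)×0^7 = 0
Total = 5040

Number of surjections = 5040


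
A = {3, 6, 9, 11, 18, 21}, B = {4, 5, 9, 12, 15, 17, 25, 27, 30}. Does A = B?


Two sets are equal iff they have exactly the same elements.
A = {3, 6, 9, 11, 18, 21}
B = {4, 5, 9, 12, 15, 17, 25, 27, 30}
Differences: {3, 4, 5, 6, 11, 12, 15, 17, 18, 21, 25, 27, 30}
A ≠ B

No, A ≠ B


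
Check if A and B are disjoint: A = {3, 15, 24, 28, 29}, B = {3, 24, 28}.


Disjoint means A ∩ B = ∅.
A ∩ B = {3, 24, 28}
A ∩ B ≠ ∅, so A and B are NOT disjoint.

No, A and B are not disjoint (A ∩ B = {3, 24, 28})


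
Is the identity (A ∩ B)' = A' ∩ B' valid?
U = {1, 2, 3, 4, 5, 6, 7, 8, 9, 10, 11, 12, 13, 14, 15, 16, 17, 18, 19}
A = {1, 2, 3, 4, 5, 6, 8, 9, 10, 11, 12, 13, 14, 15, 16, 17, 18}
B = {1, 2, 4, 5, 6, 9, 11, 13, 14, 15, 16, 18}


LHS: A ∩ B = {1, 2, 4, 5, 6, 9, 11, 13, 14, 15, 16, 18}
(A ∩ B)' = U \ (A ∩ B) = {3, 7, 8, 10, 12, 17, 19}
A' = {7, 19}, B' = {3, 7, 8, 10, 12, 17, 19}
Claimed RHS: A' ∩ B' = {7, 19}
Identity is INVALID: LHS = {3, 7, 8, 10, 12, 17, 19} but the RHS claimed here equals {7, 19}. The correct form is (A ∩ B)' = A' ∪ B'.

Identity is invalid: (A ∩ B)' = {3, 7, 8, 10, 12, 17, 19} but A' ∩ B' = {7, 19}. The correct De Morgan law is (A ∩ B)' = A' ∪ B'.


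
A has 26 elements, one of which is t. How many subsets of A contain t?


Subsets of A containing t correspond to subsets of A \ {t}, which has 25 elements.
Count = 2^(n-1) = 2^25
= 33554432

Number of subsets containing t = 33554432


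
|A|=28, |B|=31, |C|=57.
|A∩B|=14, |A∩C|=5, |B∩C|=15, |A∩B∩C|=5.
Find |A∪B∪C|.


|A∪B∪C| = |A|+|B|+|C| - |A∩B|-|A∩C|-|B∩C| + |A∩B∩C|
= 28+31+57 - 14-5-15 + 5
= 116 - 34 + 5
= 87

|A ∪ B ∪ C| = 87


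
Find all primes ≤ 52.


Checking each candidate:
Condition: primes ≤ 52
Result = {2, 3, 5, 7, 11, 13, 17, 19, 23, 29, 31, 37, 41, 43, 47}

{2, 3, 5, 7, 11, 13, 17, 19, 23, 29, 31, 37, 41, 43, 47}


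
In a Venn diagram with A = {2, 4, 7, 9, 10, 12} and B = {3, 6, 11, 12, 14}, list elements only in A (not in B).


A = {2, 4, 7, 9, 10, 12}
B = {3, 6, 11, 12, 14}
Region: only in A (not in B)
Elements: {2, 4, 7, 9, 10}

Elements only in A (not in B): {2, 4, 7, 9, 10}


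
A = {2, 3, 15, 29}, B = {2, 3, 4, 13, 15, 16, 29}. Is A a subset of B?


A ⊆ B means every element of A is in B.
All elements of A are in B.
So A ⊆ B.

Yes, A ⊆ B


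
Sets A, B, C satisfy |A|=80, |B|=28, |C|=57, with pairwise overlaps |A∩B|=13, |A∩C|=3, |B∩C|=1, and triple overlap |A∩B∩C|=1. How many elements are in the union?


|A∪B∪C| = |A|+|B|+|C| - |A∩B|-|A∩C|-|B∩C| + |A∩B∩C|
= 80+28+57 - 13-3-1 + 1
= 165 - 17 + 1
= 149

|A ∪ B ∪ C| = 149


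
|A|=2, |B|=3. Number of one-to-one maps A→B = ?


An injection sends each of |A| = 2 inputs to a distinct output in B.
# injections = |B|·(|B|-1)·…·(|B|-|A|+1) = 3! / (3 - 2)!
= 3 × 2
= 6

Number of injections = 6


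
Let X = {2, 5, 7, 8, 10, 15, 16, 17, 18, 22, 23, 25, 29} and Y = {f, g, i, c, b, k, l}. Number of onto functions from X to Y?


n = |X| = 13, k = |Y| = 7. Surjections via inclusion-exclusion:
S(n,k) = Σ(-1)^i × C(k,i) × (k-i)^n, i=0 to k
i=0: (-1)^0×C(7,0)×7^13 = 96889010407
i=1: (-1)^1×C(7,1)×6^13 = -91424858112
i=2: (-1)^2×C(7,2)×5^13 = 25634765625
i=3: (-1)^3×C(7,3)×4^13 = -2348810240
i=4: (-1)^4×C(7,4)×3^13 = 55801305
i=5: (-1)^5×C(7,5)×2^13 = -172032
i=6: (-1)^6×C(7,6)×1^13 = 7
i=7: (-1)^7×C(7,7)×0^13 = 0
Total = 28805736960

Number of surjections = 28805736960


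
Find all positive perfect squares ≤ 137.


Checking each candidate:
Condition: positive perfect squares ≤ 137
Result = {1, 4, 9, 16, 25, 36, 49, 64, 81, 100, 121}

{1, 4, 9, 16, 25, 36, 49, 64, 81, 100, 121}


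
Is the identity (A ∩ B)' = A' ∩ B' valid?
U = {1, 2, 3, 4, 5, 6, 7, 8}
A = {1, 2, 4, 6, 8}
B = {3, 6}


LHS: A ∩ B = {6}
(A ∩ B)' = U \ (A ∩ B) = {1, 2, 3, 4, 5, 7, 8}
A' = {3, 5, 7}, B' = {1, 2, 4, 5, 7, 8}
Claimed RHS: A' ∩ B' = {5, 7}
Identity is INVALID: LHS = {1, 2, 3, 4, 5, 7, 8} but the RHS claimed here equals {5, 7}. The correct form is (A ∩ B)' = A' ∪ B'.

Identity is invalid: (A ∩ B)' = {1, 2, 3, 4, 5, 7, 8} but A' ∩ B' = {5, 7}. The correct De Morgan law is (A ∩ B)' = A' ∪ B'.


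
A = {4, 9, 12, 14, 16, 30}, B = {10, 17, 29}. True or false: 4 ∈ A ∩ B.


A = {4, 9, 12, 14, 16, 30}, B = {10, 17, 29}
A ∩ B = elements in both A and B
A ∩ B = ∅
Checking if 4 ∈ A ∩ B
4 is not in A ∩ B → False

4 ∉ A ∩ B


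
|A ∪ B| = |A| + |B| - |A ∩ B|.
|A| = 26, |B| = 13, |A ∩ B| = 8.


|A ∪ B| = |A| + |B| - |A ∩ B|
= 26 + 13 - 8
= 31

|A ∪ B| = 31


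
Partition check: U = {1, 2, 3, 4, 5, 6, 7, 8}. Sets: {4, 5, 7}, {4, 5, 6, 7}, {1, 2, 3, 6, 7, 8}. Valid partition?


A partition requires: (1) non-empty parts, (2) pairwise disjoint, (3) union = U
Parts: {4, 5, 7}, {4, 5, 6, 7}, {1, 2, 3, 6, 7, 8}
Union of parts: {1, 2, 3, 4, 5, 6, 7, 8}
U = {1, 2, 3, 4, 5, 6, 7, 8}
All non-empty? True
Pairwise disjoint? False
Covers U? True

No, not a valid partition


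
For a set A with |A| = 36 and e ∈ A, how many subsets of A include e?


Subsets of A containing e correspond to subsets of A \ {e}, which has 35 elements.
Count = 2^(n-1) = 2^35
= 34359738368

Number of subsets containing e = 34359738368


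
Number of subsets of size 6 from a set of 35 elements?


C(n,k) = n! / (k!(n-k)!)
C(35,6) = 35! / (6!29!)
= 1623160

C(35,6) = 1623160


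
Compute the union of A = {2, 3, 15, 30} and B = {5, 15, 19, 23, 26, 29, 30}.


A ∪ B = all elements in A or B (or both)
A = {2, 3, 15, 30}
B = {5, 15, 19, 23, 26, 29, 30}
A ∪ B = {2, 3, 5, 15, 19, 23, 26, 29, 30}

A ∪ B = {2, 3, 5, 15, 19, 23, 26, 29, 30}


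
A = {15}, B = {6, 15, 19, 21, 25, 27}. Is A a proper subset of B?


A ⊂ B requires: A ⊆ B AND A ≠ B.
A ⊆ B? Yes
A = B? No
A ⊂ B: Yes (A is a proper subset of B)

Yes, A ⊂ B


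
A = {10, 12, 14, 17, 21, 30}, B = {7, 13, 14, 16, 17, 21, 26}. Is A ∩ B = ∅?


Disjoint means A ∩ B = ∅.
A ∩ B = {14, 17, 21}
A ∩ B ≠ ∅, so A and B are NOT disjoint.

No, A and B are not disjoint (A ∩ B = {14, 17, 21})


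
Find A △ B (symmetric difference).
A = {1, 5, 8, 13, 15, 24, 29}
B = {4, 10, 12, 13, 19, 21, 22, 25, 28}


A △ B = (A \ B) ∪ (B \ A) = elements in exactly one of A or B
A \ B = {1, 5, 8, 15, 24, 29}
B \ A = {4, 10, 12, 19, 21, 22, 25, 28}
A △ B = {1, 4, 5, 8, 10, 12, 15, 19, 21, 22, 24, 25, 28, 29}

A △ B = {1, 4, 5, 8, 10, 12, 15, 19, 21, 22, 24, 25, 28, 29}


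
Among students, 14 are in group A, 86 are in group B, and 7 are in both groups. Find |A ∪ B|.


|A ∪ B| = |A| + |B| - |A ∩ B|
= 14 + 86 - 7
= 93

|A ∪ B| = 93


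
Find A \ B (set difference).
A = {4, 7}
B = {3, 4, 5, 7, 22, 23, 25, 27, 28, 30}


A \ B = elements in A but not in B
A = {4, 7}
B = {3, 4, 5, 7, 22, 23, 25, 27, 28, 30}
Remove from A any elements in B
A \ B = ∅

A \ B = ∅


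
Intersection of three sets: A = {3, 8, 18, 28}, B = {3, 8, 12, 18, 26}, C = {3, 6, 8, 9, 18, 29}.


A ∩ B = {3, 8, 18}
(A ∩ B) ∩ C = {3, 8, 18}

A ∩ B ∩ C = {3, 8, 18}


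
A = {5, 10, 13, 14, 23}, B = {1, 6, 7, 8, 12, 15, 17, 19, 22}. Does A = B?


Two sets are equal iff they have exactly the same elements.
A = {5, 10, 13, 14, 23}
B = {1, 6, 7, 8, 12, 15, 17, 19, 22}
Differences: {1, 5, 6, 7, 8, 10, 12, 13, 14, 15, 17, 19, 22, 23}
A ≠ B

No, A ≠ B


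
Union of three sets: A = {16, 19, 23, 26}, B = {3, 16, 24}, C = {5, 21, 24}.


A ∪ B = {3, 16, 19, 23, 24, 26}
(A ∪ B) ∪ C = {3, 5, 16, 19, 21, 23, 24, 26}

A ∪ B ∪ C = {3, 5, 16, 19, 21, 23, 24, 26}


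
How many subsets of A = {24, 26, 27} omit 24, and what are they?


A subset of A that omits 24 is a subset of A \ {24}, so there are 2^(n-1) = 2^2 = 4 of them.
Subsets excluding 24: ∅, {26}, {27}, {26, 27}

Subsets excluding 24 (4 total): ∅, {26}, {27}, {26, 27}


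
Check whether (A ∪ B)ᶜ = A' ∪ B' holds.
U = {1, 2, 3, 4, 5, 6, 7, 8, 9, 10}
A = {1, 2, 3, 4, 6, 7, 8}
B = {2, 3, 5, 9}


LHS: A ∪ B = {1, 2, 3, 4, 5, 6, 7, 8, 9}
(A ∪ B)' = U \ (A ∪ B) = {10}
A' = {5, 9, 10}, B' = {1, 4, 6, 7, 8, 10}
Claimed RHS: A' ∪ B' = {1, 4, 5, 6, 7, 8, 9, 10}
Identity is INVALID: LHS = {10} but the RHS claimed here equals {1, 4, 5, 6, 7, 8, 9, 10}. The correct form is (A ∪ B)' = A' ∩ B'.

Identity is invalid: (A ∪ B)' = {10} but A' ∪ B' = {1, 4, 5, 6, 7, 8, 9, 10}. The correct De Morgan law is (A ∪ B)' = A' ∩ B'.


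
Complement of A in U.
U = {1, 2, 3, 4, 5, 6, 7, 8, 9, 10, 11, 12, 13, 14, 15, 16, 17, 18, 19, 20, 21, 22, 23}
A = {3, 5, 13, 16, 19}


Aᶜ = U \ A = elements in U but not in A
U = {1, 2, 3, 4, 5, 6, 7, 8, 9, 10, 11, 12, 13, 14, 15, 16, 17, 18, 19, 20, 21, 22, 23}
A = {3, 5, 13, 16, 19}
Aᶜ = {1, 2, 4, 6, 7, 8, 9, 10, 11, 12, 14, 15, 17, 18, 20, 21, 22, 23}

Aᶜ = {1, 2, 4, 6, 7, 8, 9, 10, 11, 12, 14, 15, 17, 18, 20, 21, 22, 23}


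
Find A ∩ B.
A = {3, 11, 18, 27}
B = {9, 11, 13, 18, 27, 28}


A ∩ B = elements in both A and B
A = {3, 11, 18, 27}
B = {9, 11, 13, 18, 27, 28}
A ∩ B = {11, 18, 27}

A ∩ B = {11, 18, 27}


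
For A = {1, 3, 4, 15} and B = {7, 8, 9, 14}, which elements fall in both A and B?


A = {1, 3, 4, 15}
B = {7, 8, 9, 14}
Region: in both A and B
Elements: ∅

Elements in both A and B: ∅


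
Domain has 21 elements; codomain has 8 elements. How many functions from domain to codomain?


Each of |A| = 21 inputs maps to any of |B| = 8 outputs.
# functions = |B|^|A| = 8^21
= 9223372036854775808

Number of functions = 9223372036854775808


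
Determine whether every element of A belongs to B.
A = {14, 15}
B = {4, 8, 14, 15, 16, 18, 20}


A ⊆ B means every element of A is in B.
All elements of A are in B.
So A ⊆ B.

Yes, A ⊆ B


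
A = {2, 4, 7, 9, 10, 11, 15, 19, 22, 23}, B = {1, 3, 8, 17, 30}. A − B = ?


A \ B = elements in A but not in B
A = {2, 4, 7, 9, 10, 11, 15, 19, 22, 23}
B = {1, 3, 8, 17, 30}
Remove from A any elements in B
A \ B = {2, 4, 7, 9, 10, 11, 15, 19, 22, 23}

A \ B = {2, 4, 7, 9, 10, 11, 15, 19, 22, 23}


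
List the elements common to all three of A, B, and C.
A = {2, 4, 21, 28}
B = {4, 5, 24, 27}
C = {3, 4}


A ∩ B = {4}
(A ∩ B) ∩ C = {4}

A ∩ B ∩ C = {4}


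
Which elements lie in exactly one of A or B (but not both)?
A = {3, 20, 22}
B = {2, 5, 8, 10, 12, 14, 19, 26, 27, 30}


A △ B = (A \ B) ∪ (B \ A) = elements in exactly one of A or B
A \ B = {3, 20, 22}
B \ A = {2, 5, 8, 10, 12, 14, 19, 26, 27, 30}
A △ B = {2, 3, 5, 8, 10, 12, 14, 19, 20, 22, 26, 27, 30}

A △ B = {2, 3, 5, 8, 10, 12, 14, 19, 20, 22, 26, 27, 30}


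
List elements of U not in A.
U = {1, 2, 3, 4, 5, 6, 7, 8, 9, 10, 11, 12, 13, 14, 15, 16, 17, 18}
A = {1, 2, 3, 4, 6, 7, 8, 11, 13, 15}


Aᶜ = U \ A = elements in U but not in A
U = {1, 2, 3, 4, 5, 6, 7, 8, 9, 10, 11, 12, 13, 14, 15, 16, 17, 18}
A = {1, 2, 3, 4, 6, 7, 8, 11, 13, 15}
Aᶜ = {5, 9, 10, 12, 14, 16, 17, 18}

Aᶜ = {5, 9, 10, 12, 14, 16, 17, 18}


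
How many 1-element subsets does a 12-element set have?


C(n,k) = n! / (k!(n-k)!)
C(12,1) = 12! / (1!11!)
= 12

C(12,1) = 12


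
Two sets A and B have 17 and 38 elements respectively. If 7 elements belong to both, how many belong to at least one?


|A ∪ B| = |A| + |B| - |A ∩ B|
= 17 + 38 - 7
= 48

|A ∪ B| = 48


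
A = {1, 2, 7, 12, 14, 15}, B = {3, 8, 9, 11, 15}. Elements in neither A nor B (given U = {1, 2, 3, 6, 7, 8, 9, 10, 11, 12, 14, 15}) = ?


A = {1, 2, 7, 12, 14, 15}
B = {3, 8, 9, 11, 15}
Region: in neither A nor B (given U = {1, 2, 3, 6, 7, 8, 9, 10, 11, 12, 14, 15})
Elements: {6, 10}

Elements in neither A nor B (given U = {1, 2, 3, 6, 7, 8, 9, 10, 11, 12, 14, 15}): {6, 10}


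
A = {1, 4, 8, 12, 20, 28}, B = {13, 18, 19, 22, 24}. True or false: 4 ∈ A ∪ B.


A = {1, 4, 8, 12, 20, 28}, B = {13, 18, 19, 22, 24}
A ∪ B = all elements in A or B
A ∪ B = {1, 4, 8, 12, 13, 18, 19, 20, 22, 24, 28}
Checking if 4 ∈ A ∪ B
4 is in A ∪ B → True

4 ∈ A ∪ B


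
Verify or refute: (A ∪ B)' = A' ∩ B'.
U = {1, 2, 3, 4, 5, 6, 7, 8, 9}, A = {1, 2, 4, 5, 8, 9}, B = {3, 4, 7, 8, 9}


LHS: A ∪ B = {1, 2, 3, 4, 5, 7, 8, 9}
(A ∪ B)' = U \ (A ∪ B) = {6}
A' = {3, 6, 7}, B' = {1, 2, 5, 6}
Claimed RHS: A' ∩ B' = {6}
Identity is VALID: LHS = RHS = {6} ✓

Identity is valid. (A ∪ B)' = A' ∩ B' = {6}


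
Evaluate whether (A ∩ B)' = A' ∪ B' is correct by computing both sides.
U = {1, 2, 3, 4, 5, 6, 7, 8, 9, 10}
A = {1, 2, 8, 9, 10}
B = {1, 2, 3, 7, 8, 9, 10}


LHS: A ∩ B = {1, 2, 8, 9, 10}
(A ∩ B)' = U \ (A ∩ B) = {3, 4, 5, 6, 7}
A' = {3, 4, 5, 6, 7}, B' = {4, 5, 6}
Claimed RHS: A' ∪ B' = {3, 4, 5, 6, 7}
Identity is VALID: LHS = RHS = {3, 4, 5, 6, 7} ✓

Identity is valid. (A ∩ B)' = A' ∪ B' = {3, 4, 5, 6, 7}


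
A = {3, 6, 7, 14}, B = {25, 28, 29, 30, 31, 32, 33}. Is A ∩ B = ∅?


Disjoint means A ∩ B = ∅.
A ∩ B = ∅
A ∩ B = ∅, so A and B are disjoint.

Yes, A and B are disjoint


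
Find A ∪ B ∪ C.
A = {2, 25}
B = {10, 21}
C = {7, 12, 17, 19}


A ∪ B = {2, 10, 21, 25}
(A ∪ B) ∪ C = {2, 7, 10, 12, 17, 19, 21, 25}

A ∪ B ∪ C = {2, 7, 10, 12, 17, 19, 21, 25}


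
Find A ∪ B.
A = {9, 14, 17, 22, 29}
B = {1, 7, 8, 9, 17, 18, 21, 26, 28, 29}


A ∪ B = all elements in A or B (or both)
A = {9, 14, 17, 22, 29}
B = {1, 7, 8, 9, 17, 18, 21, 26, 28, 29}
A ∪ B = {1, 7, 8, 9, 14, 17, 18, 21, 22, 26, 28, 29}

A ∪ B = {1, 7, 8, 9, 14, 17, 18, 21, 22, 26, 28, 29}


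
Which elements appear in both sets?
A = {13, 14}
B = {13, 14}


A ∩ B = elements in both A and B
A = {13, 14}
B = {13, 14}
A ∩ B = {13, 14}

A ∩ B = {13, 14}


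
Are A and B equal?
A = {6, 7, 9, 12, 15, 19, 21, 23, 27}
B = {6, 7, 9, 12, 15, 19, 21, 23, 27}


Two sets are equal iff they have exactly the same elements.
A = {6, 7, 9, 12, 15, 19, 21, 23, 27}
B = {6, 7, 9, 12, 15, 19, 21, 23, 27}
Same elements → A = B

Yes, A = B


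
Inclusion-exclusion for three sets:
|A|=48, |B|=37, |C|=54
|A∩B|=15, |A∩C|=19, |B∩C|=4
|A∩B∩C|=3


|A∪B∪C| = |A|+|B|+|C| - |A∩B|-|A∩C|-|B∩C| + |A∩B∩C|
= 48+37+54 - 15-19-4 + 3
= 139 - 38 + 3
= 104

|A ∪ B ∪ C| = 104


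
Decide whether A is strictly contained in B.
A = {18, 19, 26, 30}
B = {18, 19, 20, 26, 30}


A ⊂ B requires: A ⊆ B AND A ≠ B.
A ⊆ B? Yes
A = B? No
A ⊂ B: Yes (A is a proper subset of B)

Yes, A ⊂ B


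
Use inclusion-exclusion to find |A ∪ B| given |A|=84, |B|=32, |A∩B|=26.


|A ∪ B| = |A| + |B| - |A ∩ B|
= 84 + 32 - 26
= 90

|A ∪ B| = 90


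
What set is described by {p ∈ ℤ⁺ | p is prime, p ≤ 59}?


Checking each candidate:
Condition: primes ≤ 59
Result = {2, 3, 5, 7, 11, 13, 17, 19, 23, 29, 31, 37, 41, 43, 47, 53, 59}

{2, 3, 5, 7, 11, 13, 17, 19, 23, 29, 31, 37, 41, 43, 47, 53, 59}


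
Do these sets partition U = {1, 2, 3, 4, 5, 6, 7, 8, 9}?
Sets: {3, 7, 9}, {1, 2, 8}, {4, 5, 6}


A partition requires: (1) non-empty parts, (2) pairwise disjoint, (3) union = U
Parts: {3, 7, 9}, {1, 2, 8}, {4, 5, 6}
Union of parts: {1, 2, 3, 4, 5, 6, 7, 8, 9}
U = {1, 2, 3, 4, 5, 6, 7, 8, 9}
All non-empty? True
Pairwise disjoint? True
Covers U? True

Yes, valid partition


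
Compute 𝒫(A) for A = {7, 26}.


|A| = 2, so |P(A)| = 2^2 = 4
Enumerate subsets by cardinality (0 to 2):
∅, {7}, {26}, {7, 26}

P(A) has 4 subsets: ∅, {7}, {26}, {7, 26}


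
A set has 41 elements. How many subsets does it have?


Number of subsets = 2^n
= 2^41
= 2199023255552

|P(A)| = 2199023255552


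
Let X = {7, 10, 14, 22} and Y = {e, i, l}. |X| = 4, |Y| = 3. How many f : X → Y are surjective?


n = |X| = 4, k = |Y| = 3. Surjections via inclusion-exclusion:
S(n,k) = Σ(-1)^i × C(k,i) × (k-i)^n, i=0 to k
i=0: (-1)^0×C(3,0)×3^4 = 81
i=1: (-1)^1×C(3,1)×2^4 = -48
i=2: (-1)^2×C(3,2)×1^4 = 3
i=3: (-1)^3×C(3,3)×0^4 = 0
Total = 36

Number of surjections = 36


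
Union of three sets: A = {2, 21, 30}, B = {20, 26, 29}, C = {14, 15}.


A ∪ B = {2, 20, 21, 26, 29, 30}
(A ∪ B) ∪ C = {2, 14, 15, 20, 21, 26, 29, 30}

A ∪ B ∪ C = {2, 14, 15, 20, 21, 26, 29, 30}


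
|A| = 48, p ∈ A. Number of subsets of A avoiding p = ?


Subsets of A avoiding p are subsets of A \ {p}, which has 47 elements.
Count = 2^(n-1) = 2^47
= 140737488355328

Number of subsets avoiding p = 140737488355328


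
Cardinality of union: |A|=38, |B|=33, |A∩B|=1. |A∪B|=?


|A ∪ B| = |A| + |B| - |A ∩ B|
= 38 + 33 - 1
= 70

|A ∪ B| = 70


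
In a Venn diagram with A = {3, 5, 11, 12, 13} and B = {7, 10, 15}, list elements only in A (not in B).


A = {3, 5, 11, 12, 13}
B = {7, 10, 15}
Region: only in A (not in B)
Elements: {3, 5, 11, 12, 13}

Elements only in A (not in B): {3, 5, 11, 12, 13}


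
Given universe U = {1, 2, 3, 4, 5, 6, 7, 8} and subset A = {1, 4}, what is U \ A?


Aᶜ = U \ A = elements in U but not in A
U = {1, 2, 3, 4, 5, 6, 7, 8}
A = {1, 4}
Aᶜ = {2, 3, 5, 6, 7, 8}

Aᶜ = {2, 3, 5, 6, 7, 8}


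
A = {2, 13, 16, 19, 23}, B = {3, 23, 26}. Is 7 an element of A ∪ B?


A = {2, 13, 16, 19, 23}, B = {3, 23, 26}
A ∪ B = all elements in A or B
A ∪ B = {2, 3, 13, 16, 19, 23, 26}
Checking if 7 ∈ A ∪ B
7 is not in A ∪ B → False

7 ∉ A ∪ B


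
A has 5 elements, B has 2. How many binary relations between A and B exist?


A relation from A to B is any subset of A × B.
|A × B| = 5 × 2 = 10
# relations = 2^|A × B| = 2^10 = 1024

Number of relations = 1024


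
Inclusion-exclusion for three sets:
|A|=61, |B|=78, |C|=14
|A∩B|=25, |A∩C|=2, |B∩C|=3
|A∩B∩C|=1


|A∪B∪C| = |A|+|B|+|C| - |A∩B|-|A∩C|-|B∩C| + |A∩B∩C|
= 61+78+14 - 25-2-3 + 1
= 153 - 30 + 1
= 124

|A ∪ B ∪ C| = 124


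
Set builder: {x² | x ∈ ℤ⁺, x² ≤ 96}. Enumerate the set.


Checking each candidate:
Condition: positive perfect squares ≤ 96
Result = {1, 4, 9, 16, 25, 36, 49, 64, 81}

{1, 4, 9, 16, 25, 36, 49, 64, 81}


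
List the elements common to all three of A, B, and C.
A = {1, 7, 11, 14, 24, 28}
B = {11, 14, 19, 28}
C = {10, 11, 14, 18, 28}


A ∩ B = {11, 14, 28}
(A ∩ B) ∩ C = {11, 14, 28}

A ∩ B ∩ C = {11, 14, 28}


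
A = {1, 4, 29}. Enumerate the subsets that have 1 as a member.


A subset of A contains 1 iff the remaining 2 elements form any subset of A \ {1}.
Count: 2^(n-1) = 2^2 = 4
Subsets containing 1: {1}, {1, 4}, {1, 29}, {1, 4, 29}

Subsets containing 1 (4 total): {1}, {1, 4}, {1, 29}, {1, 4, 29}


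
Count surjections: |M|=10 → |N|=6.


n = |M| = 10, k = |N| = 6. Surjections via inclusion-exclusion:
S(n,k) = Σ(-1)^i × C(k,i) × (k-i)^n, i=0 to k
i=0: (-1)^0×C(6,0)×6^10 = 60466176
i=1: (-1)^1×C(6,1)×5^10 = -58593750
i=2: (-1)^2×C(6,2)×4^10 = 15728640
i=3: (-1)^3×C(6,3)×3^10 = -1180980
i=4: (-1)^4×C(6,4)×2^10 = 15360
i=5: (-1)^5×C(6,5)×1^10 = -6
i=6: (-1)^6×C(6,6)×0^10 = 0
Total = 16435440

Number of surjections = 16435440


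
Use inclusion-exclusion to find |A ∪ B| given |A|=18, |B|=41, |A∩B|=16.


|A ∪ B| = |A| + |B| - |A ∩ B|
= 18 + 41 - 16
= 43

|A ∪ B| = 43


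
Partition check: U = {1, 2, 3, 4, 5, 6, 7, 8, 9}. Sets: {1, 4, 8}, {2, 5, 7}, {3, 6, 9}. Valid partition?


A partition requires: (1) non-empty parts, (2) pairwise disjoint, (3) union = U
Parts: {1, 4, 8}, {2, 5, 7}, {3, 6, 9}
Union of parts: {1, 2, 3, 4, 5, 6, 7, 8, 9}
U = {1, 2, 3, 4, 5, 6, 7, 8, 9}
All non-empty? True
Pairwise disjoint? True
Covers U? True

Yes, valid partition


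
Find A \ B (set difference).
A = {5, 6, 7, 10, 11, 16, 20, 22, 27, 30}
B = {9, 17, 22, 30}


A \ B = elements in A but not in B
A = {5, 6, 7, 10, 11, 16, 20, 22, 27, 30}
B = {9, 17, 22, 30}
Remove from A any elements in B
A \ B = {5, 6, 7, 10, 11, 16, 20, 27}

A \ B = {5, 6, 7, 10, 11, 16, 20, 27}


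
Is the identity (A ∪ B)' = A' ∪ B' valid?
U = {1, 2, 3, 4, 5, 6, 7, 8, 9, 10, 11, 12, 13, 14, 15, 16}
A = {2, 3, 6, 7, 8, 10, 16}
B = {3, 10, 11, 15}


LHS: A ∪ B = {2, 3, 6, 7, 8, 10, 11, 15, 16}
(A ∪ B)' = U \ (A ∪ B) = {1, 4, 5, 9, 12, 13, 14}
A' = {1, 4, 5, 9, 11, 12, 13, 14, 15}, B' = {1, 2, 4, 5, 6, 7, 8, 9, 12, 13, 14, 16}
Claimed RHS: A' ∪ B' = {1, 2, 4, 5, 6, 7, 8, 9, 11, 12, 13, 14, 15, 16}
Identity is INVALID: LHS = {1, 4, 5, 9, 12, 13, 14} but the RHS claimed here equals {1, 2, 4, 5, 6, 7, 8, 9, 11, 12, 13, 14, 15, 16}. The correct form is (A ∪ B)' = A' ∩ B'.

Identity is invalid: (A ∪ B)' = {1, 4, 5, 9, 12, 13, 14} but A' ∪ B' = {1, 2, 4, 5, 6, 7, 8, 9, 11, 12, 13, 14, 15, 16}. The correct De Morgan law is (A ∪ B)' = A' ∩ B'.


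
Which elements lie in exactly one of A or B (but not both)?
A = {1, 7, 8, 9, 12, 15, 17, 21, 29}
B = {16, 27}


A △ B = (A \ B) ∪ (B \ A) = elements in exactly one of A or B
A \ B = {1, 7, 8, 9, 12, 15, 17, 21, 29}
B \ A = {16, 27}
A △ B = {1, 7, 8, 9, 12, 15, 16, 17, 21, 27, 29}

A △ B = {1, 7, 8, 9, 12, 15, 16, 17, 21, 27, 29}


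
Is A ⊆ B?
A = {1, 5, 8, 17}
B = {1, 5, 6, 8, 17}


A ⊆ B means every element of A is in B.
All elements of A are in B.
So A ⊆ B.

Yes, A ⊆ B


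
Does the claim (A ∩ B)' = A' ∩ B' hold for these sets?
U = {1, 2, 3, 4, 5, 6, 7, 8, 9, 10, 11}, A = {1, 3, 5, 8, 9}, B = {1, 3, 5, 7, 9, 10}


LHS: A ∩ B = {1, 3, 5, 9}
(A ∩ B)' = U \ (A ∩ B) = {2, 4, 6, 7, 8, 10, 11}
A' = {2, 4, 6, 7, 10, 11}, B' = {2, 4, 6, 8, 11}
Claimed RHS: A' ∩ B' = {2, 4, 6, 11}
Identity is INVALID: LHS = {2, 4, 6, 7, 8, 10, 11} but the RHS claimed here equals {2, 4, 6, 11}. The correct form is (A ∩ B)' = A' ∪ B'.

Identity is invalid: (A ∩ B)' = {2, 4, 6, 7, 8, 10, 11} but A' ∩ B' = {2, 4, 6, 11}. The correct De Morgan law is (A ∩ B)' = A' ∪ B'.


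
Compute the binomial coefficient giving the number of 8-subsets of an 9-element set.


C(n,k) = n! / (k!(n-k)!)
C(9,8) = 9! / (8!1!)
= 9

C(9,8) = 9


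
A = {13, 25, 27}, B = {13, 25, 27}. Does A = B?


Two sets are equal iff they have exactly the same elements.
A = {13, 25, 27}
B = {13, 25, 27}
Same elements → A = B

Yes, A = B


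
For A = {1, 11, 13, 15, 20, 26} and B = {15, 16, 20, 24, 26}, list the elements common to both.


A ∩ B = elements in both A and B
A = {1, 11, 13, 15, 20, 26}
B = {15, 16, 20, 24, 26}
A ∩ B = {15, 20, 26}

A ∩ B = {15, 20, 26}


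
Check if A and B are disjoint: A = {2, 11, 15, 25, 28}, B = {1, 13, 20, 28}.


Disjoint means A ∩ B = ∅.
A ∩ B = {28}
A ∩ B ≠ ∅, so A and B are NOT disjoint.

No, A and B are not disjoint (A ∩ B = {28})


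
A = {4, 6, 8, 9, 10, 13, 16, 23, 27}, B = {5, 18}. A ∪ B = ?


A ∪ B = all elements in A or B (or both)
A = {4, 6, 8, 9, 10, 13, 16, 23, 27}
B = {5, 18}
A ∪ B = {4, 5, 6, 8, 9, 10, 13, 16, 18, 23, 27}

A ∪ B = {4, 5, 6, 8, 9, 10, 13, 16, 18, 23, 27}


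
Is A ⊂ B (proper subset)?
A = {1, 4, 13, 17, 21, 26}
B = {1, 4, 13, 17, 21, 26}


A ⊂ B requires: A ⊆ B AND A ≠ B.
A ⊆ B? Yes
A = B? Yes
A = B, so A is not a PROPER subset.

No, A is not a proper subset of B


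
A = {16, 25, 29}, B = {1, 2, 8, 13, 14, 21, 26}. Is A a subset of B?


A ⊆ B means every element of A is in B.
Elements in A not in B: {16, 25, 29}
So A ⊄ B.

No, A ⊄ B


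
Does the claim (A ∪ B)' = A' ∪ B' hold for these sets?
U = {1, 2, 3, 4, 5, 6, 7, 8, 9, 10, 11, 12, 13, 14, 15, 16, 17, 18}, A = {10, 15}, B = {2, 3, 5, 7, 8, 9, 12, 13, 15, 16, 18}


LHS: A ∪ B = {2, 3, 5, 7, 8, 9, 10, 12, 13, 15, 16, 18}
(A ∪ B)' = U \ (A ∪ B) = {1, 4, 6, 11, 14, 17}
A' = {1, 2, 3, 4, 5, 6, 7, 8, 9, 11, 12, 13, 14, 16, 17, 18}, B' = {1, 4, 6, 10, 11, 14, 17}
Claimed RHS: A' ∪ B' = {1, 2, 3, 4, 5, 6, 7, 8, 9, 10, 11, 12, 13, 14, 16, 17, 18}
Identity is INVALID: LHS = {1, 4, 6, 11, 14, 17} but the RHS claimed here equals {1, 2, 3, 4, 5, 6, 7, 8, 9, 10, 11, 12, 13, 14, 16, 17, 18}. The correct form is (A ∪ B)' = A' ∩ B'.

Identity is invalid: (A ∪ B)' = {1, 4, 6, 11, 14, 17} but A' ∪ B' = {1, 2, 3, 4, 5, 6, 7, 8, 9, 10, 11, 12, 13, 14, 16, 17, 18}. The correct De Morgan law is (A ∪ B)' = A' ∩ B'.


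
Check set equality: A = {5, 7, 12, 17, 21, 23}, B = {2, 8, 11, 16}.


Two sets are equal iff they have exactly the same elements.
A = {5, 7, 12, 17, 21, 23}
B = {2, 8, 11, 16}
Differences: {2, 5, 7, 8, 11, 12, 16, 17, 21, 23}
A ≠ B

No, A ≠ B


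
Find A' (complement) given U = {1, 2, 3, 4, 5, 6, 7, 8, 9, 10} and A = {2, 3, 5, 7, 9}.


Aᶜ = U \ A = elements in U but not in A
U = {1, 2, 3, 4, 5, 6, 7, 8, 9, 10}
A = {2, 3, 5, 7, 9}
Aᶜ = {1, 4, 6, 8, 10}

Aᶜ = {1, 4, 6, 8, 10}


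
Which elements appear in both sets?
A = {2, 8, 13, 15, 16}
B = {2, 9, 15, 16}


A ∩ B = elements in both A and B
A = {2, 8, 13, 15, 16}
B = {2, 9, 15, 16}
A ∩ B = {2, 15, 16}

A ∩ B = {2, 15, 16}
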